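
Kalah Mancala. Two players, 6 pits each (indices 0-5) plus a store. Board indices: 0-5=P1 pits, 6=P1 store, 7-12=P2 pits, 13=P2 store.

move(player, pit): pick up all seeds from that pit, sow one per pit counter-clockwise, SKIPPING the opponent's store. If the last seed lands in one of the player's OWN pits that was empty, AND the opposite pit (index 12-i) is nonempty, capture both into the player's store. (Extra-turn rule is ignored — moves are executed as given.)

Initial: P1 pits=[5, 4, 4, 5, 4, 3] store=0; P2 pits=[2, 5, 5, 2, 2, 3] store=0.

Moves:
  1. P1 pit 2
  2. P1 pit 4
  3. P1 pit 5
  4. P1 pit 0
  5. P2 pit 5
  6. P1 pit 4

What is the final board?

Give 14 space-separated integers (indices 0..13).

Move 1: P1 pit2 -> P1=[5,4,0,6,5,4](1) P2=[2,5,5,2,2,3](0)
Move 2: P1 pit4 -> P1=[5,4,0,6,0,5](2) P2=[3,6,6,2,2,3](0)
Move 3: P1 pit5 -> P1=[5,4,0,6,0,0](3) P2=[4,7,7,3,2,3](0)
Move 4: P1 pit0 -> P1=[0,5,1,7,1,0](8) P2=[0,7,7,3,2,3](0)
Move 5: P2 pit5 -> P1=[1,6,1,7,1,0](8) P2=[0,7,7,3,2,0](1)
Move 6: P1 pit4 -> P1=[1,6,1,7,0,1](8) P2=[0,7,7,3,2,0](1)

Answer: 1 6 1 7 0 1 8 0 7 7 3 2 0 1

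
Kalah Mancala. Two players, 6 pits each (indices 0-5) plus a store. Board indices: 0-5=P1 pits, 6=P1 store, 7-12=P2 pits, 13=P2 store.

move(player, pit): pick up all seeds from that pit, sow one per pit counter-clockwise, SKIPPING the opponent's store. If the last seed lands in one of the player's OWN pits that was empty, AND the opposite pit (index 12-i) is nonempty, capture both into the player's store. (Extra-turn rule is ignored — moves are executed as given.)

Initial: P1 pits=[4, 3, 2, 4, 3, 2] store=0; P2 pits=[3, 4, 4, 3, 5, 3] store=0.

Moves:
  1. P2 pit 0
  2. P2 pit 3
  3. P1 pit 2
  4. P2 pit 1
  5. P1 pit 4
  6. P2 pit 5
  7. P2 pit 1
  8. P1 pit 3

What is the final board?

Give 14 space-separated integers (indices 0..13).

Answer: 6 4 1 0 1 4 2 2 1 8 1 7 0 3

Derivation:
Move 1: P2 pit0 -> P1=[4,3,2,4,3,2](0) P2=[0,5,5,4,5,3](0)
Move 2: P2 pit3 -> P1=[5,3,2,4,3,2](0) P2=[0,5,5,0,6,4](1)
Move 3: P1 pit2 -> P1=[5,3,0,5,4,2](0) P2=[0,5,5,0,6,4](1)
Move 4: P2 pit1 -> P1=[5,3,0,5,4,2](0) P2=[0,0,6,1,7,5](2)
Move 5: P1 pit4 -> P1=[5,3,0,5,0,3](1) P2=[1,1,6,1,7,5](2)
Move 6: P2 pit5 -> P1=[6,4,1,6,0,3](1) P2=[1,1,6,1,7,0](3)
Move 7: P2 pit1 -> P1=[6,4,1,6,0,3](1) P2=[1,0,7,1,7,0](3)
Move 8: P1 pit3 -> P1=[6,4,1,0,1,4](2) P2=[2,1,8,1,7,0](3)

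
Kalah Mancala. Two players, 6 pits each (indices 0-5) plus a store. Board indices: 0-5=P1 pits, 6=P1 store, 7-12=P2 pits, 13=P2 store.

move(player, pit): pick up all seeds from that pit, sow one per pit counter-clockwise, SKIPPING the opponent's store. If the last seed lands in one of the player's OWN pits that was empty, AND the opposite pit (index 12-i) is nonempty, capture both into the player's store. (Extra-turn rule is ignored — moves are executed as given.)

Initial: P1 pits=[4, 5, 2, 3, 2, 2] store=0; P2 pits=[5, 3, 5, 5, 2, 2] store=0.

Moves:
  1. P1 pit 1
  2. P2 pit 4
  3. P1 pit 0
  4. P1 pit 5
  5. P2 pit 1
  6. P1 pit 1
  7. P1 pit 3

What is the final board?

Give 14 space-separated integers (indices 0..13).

Answer: 0 0 5 0 5 1 3 7 1 6 6 1 4 1

Derivation:
Move 1: P1 pit1 -> P1=[4,0,3,4,3,3](1) P2=[5,3,5,5,2,2](0)
Move 2: P2 pit4 -> P1=[4,0,3,4,3,3](1) P2=[5,3,5,5,0,3](1)
Move 3: P1 pit0 -> P1=[0,1,4,5,4,3](1) P2=[5,3,5,5,0,3](1)
Move 4: P1 pit5 -> P1=[0,1,4,5,4,0](2) P2=[6,4,5,5,0,3](1)
Move 5: P2 pit1 -> P1=[0,1,4,5,4,0](2) P2=[6,0,6,6,1,4](1)
Move 6: P1 pit1 -> P1=[0,0,5,5,4,0](2) P2=[6,0,6,6,1,4](1)
Move 7: P1 pit3 -> P1=[0,0,5,0,5,1](3) P2=[7,1,6,6,1,4](1)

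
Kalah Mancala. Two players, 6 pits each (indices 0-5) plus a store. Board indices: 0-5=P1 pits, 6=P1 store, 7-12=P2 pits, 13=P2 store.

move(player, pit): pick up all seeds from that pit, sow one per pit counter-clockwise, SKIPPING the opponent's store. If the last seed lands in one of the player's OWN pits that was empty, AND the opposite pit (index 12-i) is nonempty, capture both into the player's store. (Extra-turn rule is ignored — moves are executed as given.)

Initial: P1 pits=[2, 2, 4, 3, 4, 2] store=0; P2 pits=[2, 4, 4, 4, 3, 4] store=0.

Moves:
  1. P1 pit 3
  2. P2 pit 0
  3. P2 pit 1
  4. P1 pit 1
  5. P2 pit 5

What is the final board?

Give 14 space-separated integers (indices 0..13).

Move 1: P1 pit3 -> P1=[2,2,4,0,5,3](1) P2=[2,4,4,4,3,4](0)
Move 2: P2 pit0 -> P1=[2,2,4,0,5,3](1) P2=[0,5,5,4,3,4](0)
Move 3: P2 pit1 -> P1=[2,2,4,0,5,3](1) P2=[0,0,6,5,4,5](1)
Move 4: P1 pit1 -> P1=[2,0,5,0,5,3](8) P2=[0,0,0,5,4,5](1)
Move 5: P2 pit5 -> P1=[3,1,6,1,5,3](8) P2=[0,0,0,5,4,0](2)

Answer: 3 1 6 1 5 3 8 0 0 0 5 4 0 2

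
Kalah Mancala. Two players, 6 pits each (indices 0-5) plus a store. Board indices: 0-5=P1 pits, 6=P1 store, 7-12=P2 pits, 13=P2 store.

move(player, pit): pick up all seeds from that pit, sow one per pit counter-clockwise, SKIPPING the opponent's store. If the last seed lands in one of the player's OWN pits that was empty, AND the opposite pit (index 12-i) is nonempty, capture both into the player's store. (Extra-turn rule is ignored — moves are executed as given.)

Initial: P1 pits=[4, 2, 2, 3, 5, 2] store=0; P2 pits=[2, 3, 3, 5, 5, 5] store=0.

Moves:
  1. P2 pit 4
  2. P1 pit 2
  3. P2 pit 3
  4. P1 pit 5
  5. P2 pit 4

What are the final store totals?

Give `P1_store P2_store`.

Move 1: P2 pit4 -> P1=[5,3,3,3,5,2](0) P2=[2,3,3,5,0,6](1)
Move 2: P1 pit2 -> P1=[5,3,0,4,6,3](0) P2=[2,3,3,5,0,6](1)
Move 3: P2 pit3 -> P1=[6,4,0,4,6,3](0) P2=[2,3,3,0,1,7](2)
Move 4: P1 pit5 -> P1=[6,4,0,4,6,0](1) P2=[3,4,3,0,1,7](2)
Move 5: P2 pit4 -> P1=[6,4,0,4,6,0](1) P2=[3,4,3,0,0,8](2)

Answer: 1 2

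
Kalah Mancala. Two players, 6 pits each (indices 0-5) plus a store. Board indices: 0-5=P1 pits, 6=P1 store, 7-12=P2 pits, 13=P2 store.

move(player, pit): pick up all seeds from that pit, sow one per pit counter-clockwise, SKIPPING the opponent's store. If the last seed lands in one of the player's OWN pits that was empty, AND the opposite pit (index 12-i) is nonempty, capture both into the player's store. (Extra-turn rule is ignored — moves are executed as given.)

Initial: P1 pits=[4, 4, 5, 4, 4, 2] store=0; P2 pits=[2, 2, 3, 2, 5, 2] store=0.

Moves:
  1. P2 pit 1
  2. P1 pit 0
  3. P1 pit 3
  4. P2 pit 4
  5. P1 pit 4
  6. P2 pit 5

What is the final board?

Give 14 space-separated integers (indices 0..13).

Move 1: P2 pit1 -> P1=[4,4,5,4,4,2](0) P2=[2,0,4,3,5,2](0)
Move 2: P1 pit0 -> P1=[0,5,6,5,5,2](0) P2=[2,0,4,3,5,2](0)
Move 3: P1 pit3 -> P1=[0,5,6,0,6,3](1) P2=[3,1,4,3,5,2](0)
Move 4: P2 pit4 -> P1=[1,6,7,0,6,3](1) P2=[3,1,4,3,0,3](1)
Move 5: P1 pit4 -> P1=[1,6,7,0,0,4](2) P2=[4,2,5,4,0,3](1)
Move 6: P2 pit5 -> P1=[2,7,7,0,0,4](2) P2=[4,2,5,4,0,0](2)

Answer: 2 7 7 0 0 4 2 4 2 5 4 0 0 2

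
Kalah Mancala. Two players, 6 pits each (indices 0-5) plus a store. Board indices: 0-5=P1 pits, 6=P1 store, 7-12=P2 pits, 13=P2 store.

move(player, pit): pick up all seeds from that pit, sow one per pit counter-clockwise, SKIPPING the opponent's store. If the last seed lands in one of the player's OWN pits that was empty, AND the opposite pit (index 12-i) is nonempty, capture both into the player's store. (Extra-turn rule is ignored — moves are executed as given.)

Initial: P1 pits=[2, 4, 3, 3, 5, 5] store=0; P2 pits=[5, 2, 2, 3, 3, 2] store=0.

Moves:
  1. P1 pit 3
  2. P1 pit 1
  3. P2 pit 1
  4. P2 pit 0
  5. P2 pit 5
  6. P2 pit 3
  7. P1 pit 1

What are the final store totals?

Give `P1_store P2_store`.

Move 1: P1 pit3 -> P1=[2,4,3,0,6,6](1) P2=[5,2,2,3,3,2](0)
Move 2: P1 pit1 -> P1=[2,0,4,1,7,7](1) P2=[5,2,2,3,3,2](0)
Move 3: P2 pit1 -> P1=[2,0,4,1,7,7](1) P2=[5,0,3,4,3,2](0)
Move 4: P2 pit0 -> P1=[2,0,4,1,7,7](1) P2=[0,1,4,5,4,3](0)
Move 5: P2 pit5 -> P1=[3,1,4,1,7,7](1) P2=[0,1,4,5,4,0](1)
Move 6: P2 pit3 -> P1=[4,2,4,1,7,7](1) P2=[0,1,4,0,5,1](2)
Move 7: P1 pit1 -> P1=[4,0,5,2,7,7](1) P2=[0,1,4,0,5,1](2)

Answer: 1 2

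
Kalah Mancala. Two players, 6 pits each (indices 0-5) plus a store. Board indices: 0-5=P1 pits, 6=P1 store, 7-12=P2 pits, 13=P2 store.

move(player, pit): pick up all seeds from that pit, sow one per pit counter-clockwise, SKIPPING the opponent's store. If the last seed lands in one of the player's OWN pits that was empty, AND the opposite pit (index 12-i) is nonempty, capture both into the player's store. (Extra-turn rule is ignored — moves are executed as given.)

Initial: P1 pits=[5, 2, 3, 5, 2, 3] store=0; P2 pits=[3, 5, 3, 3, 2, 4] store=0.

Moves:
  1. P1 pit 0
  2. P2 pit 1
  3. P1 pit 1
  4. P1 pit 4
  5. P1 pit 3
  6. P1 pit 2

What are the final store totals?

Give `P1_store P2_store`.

Move 1: P1 pit0 -> P1=[0,3,4,6,3,4](0) P2=[3,5,3,3,2,4](0)
Move 2: P2 pit1 -> P1=[0,3,4,6,3,4](0) P2=[3,0,4,4,3,5](1)
Move 3: P1 pit1 -> P1=[0,0,5,7,4,4](0) P2=[3,0,4,4,3,5](1)
Move 4: P1 pit4 -> P1=[0,0,5,7,0,5](1) P2=[4,1,4,4,3,5](1)
Move 5: P1 pit3 -> P1=[0,0,5,0,1,6](2) P2=[5,2,5,5,3,5](1)
Move 6: P1 pit2 -> P1=[0,0,0,1,2,7](3) P2=[6,2,5,5,3,5](1)

Answer: 3 1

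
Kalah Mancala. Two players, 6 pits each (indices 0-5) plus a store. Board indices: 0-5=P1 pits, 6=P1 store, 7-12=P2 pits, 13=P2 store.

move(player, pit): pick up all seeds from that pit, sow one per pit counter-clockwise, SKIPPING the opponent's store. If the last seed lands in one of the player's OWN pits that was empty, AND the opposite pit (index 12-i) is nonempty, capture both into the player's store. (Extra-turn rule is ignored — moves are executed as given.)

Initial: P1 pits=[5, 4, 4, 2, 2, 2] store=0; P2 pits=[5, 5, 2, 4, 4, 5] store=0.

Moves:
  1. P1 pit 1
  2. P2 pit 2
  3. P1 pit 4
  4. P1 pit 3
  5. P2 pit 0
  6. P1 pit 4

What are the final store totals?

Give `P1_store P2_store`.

Answer: 2 1

Derivation:
Move 1: P1 pit1 -> P1=[5,0,5,3,3,3](0) P2=[5,5,2,4,4,5](0)
Move 2: P2 pit2 -> P1=[5,0,5,3,3,3](0) P2=[5,5,0,5,5,5](0)
Move 3: P1 pit4 -> P1=[5,0,5,3,0,4](1) P2=[6,5,0,5,5,5](0)
Move 4: P1 pit3 -> P1=[5,0,5,0,1,5](2) P2=[6,5,0,5,5,5](0)
Move 5: P2 pit0 -> P1=[5,0,5,0,1,5](2) P2=[0,6,1,6,6,6](1)
Move 6: P1 pit4 -> P1=[5,0,5,0,0,6](2) P2=[0,6,1,6,6,6](1)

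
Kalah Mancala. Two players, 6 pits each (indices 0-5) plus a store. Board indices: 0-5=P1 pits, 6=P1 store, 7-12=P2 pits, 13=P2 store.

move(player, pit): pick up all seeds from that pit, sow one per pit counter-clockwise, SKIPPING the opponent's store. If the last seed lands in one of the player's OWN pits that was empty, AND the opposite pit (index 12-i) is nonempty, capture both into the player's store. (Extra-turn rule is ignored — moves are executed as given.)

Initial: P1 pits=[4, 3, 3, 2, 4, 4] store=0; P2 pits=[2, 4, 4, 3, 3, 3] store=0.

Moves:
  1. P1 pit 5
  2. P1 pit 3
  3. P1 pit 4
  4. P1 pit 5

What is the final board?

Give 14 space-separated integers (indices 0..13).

Move 1: P1 pit5 -> P1=[4,3,3,2,4,0](1) P2=[3,5,5,3,3,3](0)
Move 2: P1 pit3 -> P1=[4,3,3,0,5,0](5) P2=[0,5,5,3,3,3](0)
Move 3: P1 pit4 -> P1=[4,3,3,0,0,1](6) P2=[1,6,6,3,3,3](0)
Move 4: P1 pit5 -> P1=[4,3,3,0,0,0](7) P2=[1,6,6,3,3,3](0)

Answer: 4 3 3 0 0 0 7 1 6 6 3 3 3 0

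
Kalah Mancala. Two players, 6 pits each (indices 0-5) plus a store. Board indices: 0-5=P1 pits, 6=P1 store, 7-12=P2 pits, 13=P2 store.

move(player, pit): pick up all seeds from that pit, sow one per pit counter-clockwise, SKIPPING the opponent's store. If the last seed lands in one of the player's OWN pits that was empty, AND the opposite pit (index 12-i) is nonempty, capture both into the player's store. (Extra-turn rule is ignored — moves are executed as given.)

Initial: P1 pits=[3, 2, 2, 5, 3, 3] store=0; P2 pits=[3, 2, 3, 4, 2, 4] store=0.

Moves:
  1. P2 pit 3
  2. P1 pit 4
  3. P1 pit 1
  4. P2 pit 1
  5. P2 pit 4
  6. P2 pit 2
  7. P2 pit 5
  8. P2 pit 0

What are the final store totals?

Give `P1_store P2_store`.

Answer: 1 8

Derivation:
Move 1: P2 pit3 -> P1=[4,2,2,5,3,3](0) P2=[3,2,3,0,3,5](1)
Move 2: P1 pit4 -> P1=[4,2,2,5,0,4](1) P2=[4,2,3,0,3,5](1)
Move 3: P1 pit1 -> P1=[4,0,3,6,0,4](1) P2=[4,2,3,0,3,5](1)
Move 4: P2 pit1 -> P1=[4,0,0,6,0,4](1) P2=[4,0,4,0,3,5](5)
Move 5: P2 pit4 -> P1=[5,0,0,6,0,4](1) P2=[4,0,4,0,0,6](6)
Move 6: P2 pit2 -> P1=[5,0,0,6,0,4](1) P2=[4,0,0,1,1,7](7)
Move 7: P2 pit5 -> P1=[6,1,1,7,1,5](1) P2=[4,0,0,1,1,0](8)
Move 8: P2 pit0 -> P1=[6,1,1,7,1,5](1) P2=[0,1,1,2,2,0](8)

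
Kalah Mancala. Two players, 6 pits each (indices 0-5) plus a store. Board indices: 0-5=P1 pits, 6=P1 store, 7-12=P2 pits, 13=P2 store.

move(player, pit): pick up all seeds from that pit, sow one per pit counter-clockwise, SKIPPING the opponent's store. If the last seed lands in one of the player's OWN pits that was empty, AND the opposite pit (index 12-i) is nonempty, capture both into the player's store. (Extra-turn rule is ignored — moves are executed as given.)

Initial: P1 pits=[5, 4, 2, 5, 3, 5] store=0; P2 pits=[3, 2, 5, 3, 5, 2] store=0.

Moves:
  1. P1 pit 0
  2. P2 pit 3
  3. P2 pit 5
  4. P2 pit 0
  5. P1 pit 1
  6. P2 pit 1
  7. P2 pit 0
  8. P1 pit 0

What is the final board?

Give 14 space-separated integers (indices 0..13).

Answer: 0 0 1 7 0 7 9 0 0 7 1 0 0 12

Derivation:
Move 1: P1 pit0 -> P1=[0,5,3,6,4,6](0) P2=[3,2,5,3,5,2](0)
Move 2: P2 pit3 -> P1=[0,5,3,6,4,6](0) P2=[3,2,5,0,6,3](1)
Move 3: P2 pit5 -> P1=[1,6,3,6,4,6](0) P2=[3,2,5,0,6,0](2)
Move 4: P2 pit0 -> P1=[1,6,0,6,4,6](0) P2=[0,3,6,0,6,0](6)
Move 5: P1 pit1 -> P1=[1,0,1,7,5,7](1) P2=[1,3,6,0,6,0](6)
Move 6: P2 pit1 -> P1=[1,0,1,7,5,7](1) P2=[1,0,7,1,7,0](6)
Move 7: P2 pit0 -> P1=[1,0,1,7,0,7](1) P2=[0,0,7,1,7,0](12)
Move 8: P1 pit0 -> P1=[0,0,1,7,0,7](9) P2=[0,0,7,1,0,0](12)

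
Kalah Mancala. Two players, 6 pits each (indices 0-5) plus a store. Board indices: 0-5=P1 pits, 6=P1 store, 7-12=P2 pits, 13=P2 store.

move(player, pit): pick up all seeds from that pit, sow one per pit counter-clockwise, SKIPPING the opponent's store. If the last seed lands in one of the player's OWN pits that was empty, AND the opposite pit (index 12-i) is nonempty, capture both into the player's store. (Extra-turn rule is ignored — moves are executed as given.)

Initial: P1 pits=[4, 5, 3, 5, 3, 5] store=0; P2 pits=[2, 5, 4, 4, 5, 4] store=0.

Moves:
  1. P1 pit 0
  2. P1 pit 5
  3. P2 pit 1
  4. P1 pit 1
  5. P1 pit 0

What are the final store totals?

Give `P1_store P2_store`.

Move 1: P1 pit0 -> P1=[0,6,4,6,4,5](0) P2=[2,5,4,4,5,4](0)
Move 2: P1 pit5 -> P1=[0,6,4,6,4,0](1) P2=[3,6,5,5,5,4](0)
Move 3: P2 pit1 -> P1=[1,6,4,6,4,0](1) P2=[3,0,6,6,6,5](1)
Move 4: P1 pit1 -> P1=[1,0,5,7,5,1](2) P2=[4,0,6,6,6,5](1)
Move 5: P1 pit0 -> P1=[0,0,5,7,5,1](9) P2=[4,0,6,6,0,5](1)

Answer: 9 1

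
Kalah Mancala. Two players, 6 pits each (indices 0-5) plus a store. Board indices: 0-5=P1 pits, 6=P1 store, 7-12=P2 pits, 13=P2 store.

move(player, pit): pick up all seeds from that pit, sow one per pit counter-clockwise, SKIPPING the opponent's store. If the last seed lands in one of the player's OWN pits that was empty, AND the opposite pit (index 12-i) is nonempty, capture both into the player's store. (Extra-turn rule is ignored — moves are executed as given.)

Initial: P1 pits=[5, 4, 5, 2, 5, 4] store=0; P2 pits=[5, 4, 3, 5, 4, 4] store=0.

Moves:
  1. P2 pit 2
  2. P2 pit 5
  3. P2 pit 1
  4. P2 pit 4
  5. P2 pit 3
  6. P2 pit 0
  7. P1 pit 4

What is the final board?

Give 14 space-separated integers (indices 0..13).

Answer: 2 7 8 5 0 5 1 1 2 3 1 2 3 10

Derivation:
Move 1: P2 pit2 -> P1=[5,4,5,2,5,4](0) P2=[5,4,0,6,5,5](0)
Move 2: P2 pit5 -> P1=[6,5,6,3,5,4](0) P2=[5,4,0,6,5,0](1)
Move 3: P2 pit1 -> P1=[0,5,6,3,5,4](0) P2=[5,0,1,7,6,0](8)
Move 4: P2 pit4 -> P1=[1,6,7,4,5,4](0) P2=[5,0,1,7,0,1](9)
Move 5: P2 pit3 -> P1=[2,7,8,5,5,4](0) P2=[5,0,1,0,1,2](10)
Move 6: P2 pit0 -> P1=[2,7,8,5,5,4](0) P2=[0,1,2,1,2,3](10)
Move 7: P1 pit4 -> P1=[2,7,8,5,0,5](1) P2=[1,2,3,1,2,3](10)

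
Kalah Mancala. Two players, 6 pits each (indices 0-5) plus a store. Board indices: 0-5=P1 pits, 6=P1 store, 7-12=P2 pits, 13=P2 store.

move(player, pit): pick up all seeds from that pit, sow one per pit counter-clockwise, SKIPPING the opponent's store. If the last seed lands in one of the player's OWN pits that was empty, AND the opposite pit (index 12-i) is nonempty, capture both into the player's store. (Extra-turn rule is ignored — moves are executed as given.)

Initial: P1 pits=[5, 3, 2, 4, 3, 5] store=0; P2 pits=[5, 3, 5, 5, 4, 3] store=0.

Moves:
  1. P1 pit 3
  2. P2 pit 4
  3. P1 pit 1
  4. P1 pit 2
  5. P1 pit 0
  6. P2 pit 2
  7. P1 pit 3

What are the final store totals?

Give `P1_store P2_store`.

Move 1: P1 pit3 -> P1=[5,3,2,0,4,6](1) P2=[6,3,5,5,4,3](0)
Move 2: P2 pit4 -> P1=[6,4,2,0,4,6](1) P2=[6,3,5,5,0,4](1)
Move 3: P1 pit1 -> P1=[6,0,3,1,5,7](1) P2=[6,3,5,5,0,4](1)
Move 4: P1 pit2 -> P1=[6,0,0,2,6,8](1) P2=[6,3,5,5,0,4](1)
Move 5: P1 pit0 -> P1=[0,1,1,3,7,9](2) P2=[6,3,5,5,0,4](1)
Move 6: P2 pit2 -> P1=[1,1,1,3,7,9](2) P2=[6,3,0,6,1,5](2)
Move 7: P1 pit3 -> P1=[1,1,1,0,8,10](3) P2=[6,3,0,6,1,5](2)

Answer: 3 2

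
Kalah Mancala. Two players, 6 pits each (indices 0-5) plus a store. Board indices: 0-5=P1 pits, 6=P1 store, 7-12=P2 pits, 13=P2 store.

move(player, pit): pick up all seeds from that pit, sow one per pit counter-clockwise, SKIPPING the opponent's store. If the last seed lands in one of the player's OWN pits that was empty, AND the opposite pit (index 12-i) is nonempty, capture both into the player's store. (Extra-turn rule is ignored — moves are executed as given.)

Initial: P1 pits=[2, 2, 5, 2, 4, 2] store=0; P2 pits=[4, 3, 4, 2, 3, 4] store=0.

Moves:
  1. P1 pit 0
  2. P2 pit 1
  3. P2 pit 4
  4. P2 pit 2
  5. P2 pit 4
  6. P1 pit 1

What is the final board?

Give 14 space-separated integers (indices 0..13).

Move 1: P1 pit0 -> P1=[0,3,6,2,4,2](0) P2=[4,3,4,2,3,4](0)
Move 2: P2 pit1 -> P1=[0,3,6,2,4,2](0) P2=[4,0,5,3,4,4](0)
Move 3: P2 pit4 -> P1=[1,4,6,2,4,2](0) P2=[4,0,5,3,0,5](1)
Move 4: P2 pit2 -> P1=[2,4,6,2,4,2](0) P2=[4,0,0,4,1,6](2)
Move 5: P2 pit4 -> P1=[2,4,6,2,4,2](0) P2=[4,0,0,4,0,7](2)
Move 6: P1 pit1 -> P1=[2,0,7,3,5,3](0) P2=[4,0,0,4,0,7](2)

Answer: 2 0 7 3 5 3 0 4 0 0 4 0 7 2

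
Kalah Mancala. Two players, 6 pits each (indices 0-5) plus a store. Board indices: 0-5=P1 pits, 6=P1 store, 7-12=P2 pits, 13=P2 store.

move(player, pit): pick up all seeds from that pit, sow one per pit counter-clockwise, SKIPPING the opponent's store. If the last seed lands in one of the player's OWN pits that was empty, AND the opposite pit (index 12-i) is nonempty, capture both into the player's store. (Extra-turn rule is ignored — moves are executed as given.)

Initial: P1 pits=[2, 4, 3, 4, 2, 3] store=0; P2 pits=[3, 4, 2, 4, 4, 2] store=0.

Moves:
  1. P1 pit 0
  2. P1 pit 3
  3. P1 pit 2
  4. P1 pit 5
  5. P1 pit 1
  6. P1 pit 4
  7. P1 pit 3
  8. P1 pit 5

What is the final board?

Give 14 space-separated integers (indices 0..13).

Answer: 0 0 1 0 1 0 6 7 7 4 5 4 2 0

Derivation:
Move 1: P1 pit0 -> P1=[0,5,4,4,2,3](0) P2=[3,4,2,4,4,2](0)
Move 2: P1 pit3 -> P1=[0,5,4,0,3,4](1) P2=[4,4,2,4,4,2](0)
Move 3: P1 pit2 -> P1=[0,5,0,1,4,5](2) P2=[4,4,2,4,4,2](0)
Move 4: P1 pit5 -> P1=[0,5,0,1,4,0](3) P2=[5,5,3,5,4,2](0)
Move 5: P1 pit1 -> P1=[0,0,1,2,5,1](4) P2=[5,5,3,5,4,2](0)
Move 6: P1 pit4 -> P1=[0,0,1,2,0,2](5) P2=[6,6,4,5,4,2](0)
Move 7: P1 pit3 -> P1=[0,0,1,0,1,3](5) P2=[6,6,4,5,4,2](0)
Move 8: P1 pit5 -> P1=[0,0,1,0,1,0](6) P2=[7,7,4,5,4,2](0)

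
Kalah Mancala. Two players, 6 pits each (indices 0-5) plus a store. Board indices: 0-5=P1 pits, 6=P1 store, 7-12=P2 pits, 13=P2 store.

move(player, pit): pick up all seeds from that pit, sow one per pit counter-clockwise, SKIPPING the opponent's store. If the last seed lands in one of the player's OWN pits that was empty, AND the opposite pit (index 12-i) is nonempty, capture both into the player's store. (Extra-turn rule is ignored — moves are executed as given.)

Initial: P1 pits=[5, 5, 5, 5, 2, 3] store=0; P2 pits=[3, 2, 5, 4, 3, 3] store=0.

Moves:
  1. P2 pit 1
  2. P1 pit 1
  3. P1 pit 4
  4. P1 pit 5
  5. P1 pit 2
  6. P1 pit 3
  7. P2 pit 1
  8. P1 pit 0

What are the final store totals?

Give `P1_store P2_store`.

Answer: 5 0

Derivation:
Move 1: P2 pit1 -> P1=[5,5,5,5,2,3](0) P2=[3,0,6,5,3,3](0)
Move 2: P1 pit1 -> P1=[5,0,6,6,3,4](1) P2=[3,0,6,5,3,3](0)
Move 3: P1 pit4 -> P1=[5,0,6,6,0,5](2) P2=[4,0,6,5,3,3](0)
Move 4: P1 pit5 -> P1=[5,0,6,6,0,0](3) P2=[5,1,7,6,3,3](0)
Move 5: P1 pit2 -> P1=[5,0,0,7,1,1](4) P2=[6,2,7,6,3,3](0)
Move 6: P1 pit3 -> P1=[5,0,0,0,2,2](5) P2=[7,3,8,7,3,3](0)
Move 7: P2 pit1 -> P1=[5,0,0,0,2,2](5) P2=[7,0,9,8,4,3](0)
Move 8: P1 pit0 -> P1=[0,1,1,1,3,3](5) P2=[7,0,9,8,4,3](0)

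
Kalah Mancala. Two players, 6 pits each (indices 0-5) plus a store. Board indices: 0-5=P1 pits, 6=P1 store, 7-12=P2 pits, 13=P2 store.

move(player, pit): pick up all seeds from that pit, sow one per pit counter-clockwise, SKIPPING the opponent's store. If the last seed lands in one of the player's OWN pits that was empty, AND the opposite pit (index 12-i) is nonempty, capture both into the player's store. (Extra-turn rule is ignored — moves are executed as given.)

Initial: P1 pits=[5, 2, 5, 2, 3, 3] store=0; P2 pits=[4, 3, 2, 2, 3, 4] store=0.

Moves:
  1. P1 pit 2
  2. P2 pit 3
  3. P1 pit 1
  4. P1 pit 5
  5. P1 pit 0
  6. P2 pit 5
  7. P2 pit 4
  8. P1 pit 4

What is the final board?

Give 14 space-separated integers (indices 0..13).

Answer: 2 3 3 6 0 1 10 1 5 4 0 0 1 2

Derivation:
Move 1: P1 pit2 -> P1=[5,2,0,3,4,4](1) P2=[5,3,2,2,3,4](0)
Move 2: P2 pit3 -> P1=[5,2,0,3,4,4](1) P2=[5,3,2,0,4,5](0)
Move 3: P1 pit1 -> P1=[5,0,1,4,4,4](1) P2=[5,3,2,0,4,5](0)
Move 4: P1 pit5 -> P1=[5,0,1,4,4,0](2) P2=[6,4,3,0,4,5](0)
Move 5: P1 pit0 -> P1=[0,1,2,5,5,0](9) P2=[0,4,3,0,4,5](0)
Move 6: P2 pit5 -> P1=[1,2,3,6,5,0](9) P2=[0,4,3,0,4,0](1)
Move 7: P2 pit4 -> P1=[2,3,3,6,5,0](9) P2=[0,4,3,0,0,1](2)
Move 8: P1 pit4 -> P1=[2,3,3,6,0,1](10) P2=[1,5,4,0,0,1](2)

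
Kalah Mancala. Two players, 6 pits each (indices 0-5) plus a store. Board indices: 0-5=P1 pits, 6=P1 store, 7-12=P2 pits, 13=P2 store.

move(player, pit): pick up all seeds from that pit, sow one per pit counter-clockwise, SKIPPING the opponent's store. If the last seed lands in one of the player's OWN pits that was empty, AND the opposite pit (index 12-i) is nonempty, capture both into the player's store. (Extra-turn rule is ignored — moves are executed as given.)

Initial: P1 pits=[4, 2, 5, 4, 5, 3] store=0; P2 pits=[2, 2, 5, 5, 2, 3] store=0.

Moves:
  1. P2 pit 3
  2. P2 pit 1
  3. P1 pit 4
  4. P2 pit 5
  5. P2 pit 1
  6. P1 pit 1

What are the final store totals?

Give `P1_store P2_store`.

Move 1: P2 pit3 -> P1=[5,3,5,4,5,3](0) P2=[2,2,5,0,3,4](1)
Move 2: P2 pit1 -> P1=[5,3,0,4,5,3](0) P2=[2,0,6,0,3,4](7)
Move 3: P1 pit4 -> P1=[5,3,0,4,0,4](1) P2=[3,1,7,0,3,4](7)
Move 4: P2 pit5 -> P1=[6,4,1,4,0,4](1) P2=[3,1,7,0,3,0](8)
Move 5: P2 pit1 -> P1=[6,4,1,4,0,4](1) P2=[3,0,8,0,3,0](8)
Move 6: P1 pit1 -> P1=[6,0,2,5,1,5](1) P2=[3,0,8,0,3,0](8)

Answer: 1 8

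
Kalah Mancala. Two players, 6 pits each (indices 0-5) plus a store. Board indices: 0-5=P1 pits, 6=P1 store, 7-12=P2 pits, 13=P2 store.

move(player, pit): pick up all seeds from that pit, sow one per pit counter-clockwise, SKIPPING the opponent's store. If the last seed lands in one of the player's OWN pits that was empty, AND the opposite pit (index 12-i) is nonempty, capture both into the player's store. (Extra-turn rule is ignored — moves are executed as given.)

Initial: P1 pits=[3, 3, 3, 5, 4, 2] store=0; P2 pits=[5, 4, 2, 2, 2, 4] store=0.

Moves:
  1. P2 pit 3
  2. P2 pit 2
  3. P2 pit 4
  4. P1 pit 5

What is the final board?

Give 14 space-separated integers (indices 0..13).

Move 1: P2 pit3 -> P1=[3,3,3,5,4,2](0) P2=[5,4,2,0,3,5](0)
Move 2: P2 pit2 -> P1=[3,3,3,5,4,2](0) P2=[5,4,0,1,4,5](0)
Move 3: P2 pit4 -> P1=[4,4,3,5,4,2](0) P2=[5,4,0,1,0,6](1)
Move 4: P1 pit5 -> P1=[4,4,3,5,4,0](1) P2=[6,4,0,1,0,6](1)

Answer: 4 4 3 5 4 0 1 6 4 0 1 0 6 1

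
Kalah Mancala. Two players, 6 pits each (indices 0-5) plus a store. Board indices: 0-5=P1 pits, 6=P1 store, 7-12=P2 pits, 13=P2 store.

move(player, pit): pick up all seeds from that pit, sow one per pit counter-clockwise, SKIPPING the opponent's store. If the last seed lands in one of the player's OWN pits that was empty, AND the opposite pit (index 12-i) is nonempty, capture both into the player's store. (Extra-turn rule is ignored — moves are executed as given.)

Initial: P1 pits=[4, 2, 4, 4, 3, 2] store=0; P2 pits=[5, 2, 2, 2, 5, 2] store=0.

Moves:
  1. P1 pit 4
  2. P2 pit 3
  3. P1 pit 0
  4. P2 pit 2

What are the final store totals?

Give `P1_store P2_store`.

Move 1: P1 pit4 -> P1=[4,2,4,4,0,3](1) P2=[6,2,2,2,5,2](0)
Move 2: P2 pit3 -> P1=[4,2,4,4,0,3](1) P2=[6,2,2,0,6,3](0)
Move 3: P1 pit0 -> P1=[0,3,5,5,0,3](4) P2=[6,0,2,0,6,3](0)
Move 4: P2 pit2 -> P1=[0,3,5,5,0,3](4) P2=[6,0,0,1,7,3](0)

Answer: 4 0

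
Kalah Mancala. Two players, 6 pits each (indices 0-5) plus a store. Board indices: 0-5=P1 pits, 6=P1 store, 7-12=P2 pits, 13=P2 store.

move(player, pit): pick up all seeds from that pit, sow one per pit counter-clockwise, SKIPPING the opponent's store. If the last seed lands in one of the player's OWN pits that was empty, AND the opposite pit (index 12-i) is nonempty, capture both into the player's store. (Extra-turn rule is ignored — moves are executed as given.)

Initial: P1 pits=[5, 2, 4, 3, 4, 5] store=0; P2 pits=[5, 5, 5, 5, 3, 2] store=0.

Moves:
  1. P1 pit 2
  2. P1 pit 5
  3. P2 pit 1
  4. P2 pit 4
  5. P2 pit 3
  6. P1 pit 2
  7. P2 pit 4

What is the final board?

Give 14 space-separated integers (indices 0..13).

Move 1: P1 pit2 -> P1=[5,2,0,4,5,6](1) P2=[5,5,5,5,3,2](0)
Move 2: P1 pit5 -> P1=[5,2,0,4,5,0](2) P2=[6,6,6,6,4,2](0)
Move 3: P2 pit1 -> P1=[6,2,0,4,5,0](2) P2=[6,0,7,7,5,3](1)
Move 4: P2 pit4 -> P1=[7,3,1,4,5,0](2) P2=[6,0,7,7,0,4](2)
Move 5: P2 pit3 -> P1=[8,4,2,5,5,0](2) P2=[6,0,7,0,1,5](3)
Move 6: P1 pit2 -> P1=[8,4,0,6,6,0](2) P2=[6,0,7,0,1,5](3)
Move 7: P2 pit4 -> P1=[8,4,0,6,6,0](2) P2=[6,0,7,0,0,6](3)

Answer: 8 4 0 6 6 0 2 6 0 7 0 0 6 3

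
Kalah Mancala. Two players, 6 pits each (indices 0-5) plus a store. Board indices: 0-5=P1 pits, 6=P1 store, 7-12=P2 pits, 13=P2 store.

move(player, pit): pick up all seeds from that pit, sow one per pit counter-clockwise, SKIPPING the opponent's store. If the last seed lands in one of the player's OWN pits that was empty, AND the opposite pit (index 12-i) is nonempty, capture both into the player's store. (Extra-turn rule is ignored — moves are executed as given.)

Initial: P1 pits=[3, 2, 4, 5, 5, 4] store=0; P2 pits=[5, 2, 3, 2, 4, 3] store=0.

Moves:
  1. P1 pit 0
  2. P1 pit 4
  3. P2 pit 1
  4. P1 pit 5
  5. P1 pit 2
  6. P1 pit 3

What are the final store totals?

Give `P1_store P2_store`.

Answer: 4 0

Derivation:
Move 1: P1 pit0 -> P1=[0,3,5,6,5,4](0) P2=[5,2,3,2,4,3](0)
Move 2: P1 pit4 -> P1=[0,3,5,6,0,5](1) P2=[6,3,4,2,4,3](0)
Move 3: P2 pit1 -> P1=[0,3,5,6,0,5](1) P2=[6,0,5,3,5,3](0)
Move 4: P1 pit5 -> P1=[0,3,5,6,0,0](2) P2=[7,1,6,4,5,3](0)
Move 5: P1 pit2 -> P1=[0,3,0,7,1,1](3) P2=[8,1,6,4,5,3](0)
Move 6: P1 pit3 -> P1=[0,3,0,0,2,2](4) P2=[9,2,7,5,5,3](0)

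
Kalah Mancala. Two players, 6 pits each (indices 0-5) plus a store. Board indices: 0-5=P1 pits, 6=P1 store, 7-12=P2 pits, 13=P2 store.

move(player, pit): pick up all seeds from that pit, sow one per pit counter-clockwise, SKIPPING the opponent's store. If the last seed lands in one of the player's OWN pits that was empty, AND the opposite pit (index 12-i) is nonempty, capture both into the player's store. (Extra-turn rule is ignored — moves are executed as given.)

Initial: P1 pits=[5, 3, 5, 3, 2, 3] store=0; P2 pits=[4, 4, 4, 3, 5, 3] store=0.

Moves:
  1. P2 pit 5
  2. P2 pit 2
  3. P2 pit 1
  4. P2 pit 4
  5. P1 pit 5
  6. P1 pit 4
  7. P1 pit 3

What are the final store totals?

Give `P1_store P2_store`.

Answer: 3 3

Derivation:
Move 1: P2 pit5 -> P1=[6,4,5,3,2,3](0) P2=[4,4,4,3,5,0](1)
Move 2: P2 pit2 -> P1=[6,4,5,3,2,3](0) P2=[4,4,0,4,6,1](2)
Move 3: P2 pit1 -> P1=[6,4,5,3,2,3](0) P2=[4,0,1,5,7,2](2)
Move 4: P2 pit4 -> P1=[7,5,6,4,3,3](0) P2=[4,0,1,5,0,3](3)
Move 5: P1 pit5 -> P1=[7,5,6,4,3,0](1) P2=[5,1,1,5,0,3](3)
Move 6: P1 pit4 -> P1=[7,5,6,4,0,1](2) P2=[6,1,1,5,0,3](3)
Move 7: P1 pit3 -> P1=[7,5,6,0,1,2](3) P2=[7,1,1,5,0,3](3)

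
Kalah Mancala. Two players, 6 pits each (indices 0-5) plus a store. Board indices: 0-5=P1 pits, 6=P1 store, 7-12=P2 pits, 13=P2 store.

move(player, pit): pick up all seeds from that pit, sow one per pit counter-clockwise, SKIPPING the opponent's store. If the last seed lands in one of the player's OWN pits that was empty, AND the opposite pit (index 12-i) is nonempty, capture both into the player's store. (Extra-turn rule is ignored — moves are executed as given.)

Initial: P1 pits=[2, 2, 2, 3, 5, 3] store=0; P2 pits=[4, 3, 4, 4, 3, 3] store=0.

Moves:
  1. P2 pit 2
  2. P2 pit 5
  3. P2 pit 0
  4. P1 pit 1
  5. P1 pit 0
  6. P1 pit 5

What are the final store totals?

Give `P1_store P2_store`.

Move 1: P2 pit2 -> P1=[2,2,2,3,5,3](0) P2=[4,3,0,5,4,4](1)
Move 2: P2 pit5 -> P1=[3,3,3,3,5,3](0) P2=[4,3,0,5,4,0](2)
Move 3: P2 pit0 -> P1=[3,3,3,3,5,3](0) P2=[0,4,1,6,5,0](2)
Move 4: P1 pit1 -> P1=[3,0,4,4,6,3](0) P2=[0,4,1,6,5,0](2)
Move 5: P1 pit0 -> P1=[0,1,5,5,6,3](0) P2=[0,4,1,6,5,0](2)
Move 6: P1 pit5 -> P1=[0,1,5,5,6,0](1) P2=[1,5,1,6,5,0](2)

Answer: 1 2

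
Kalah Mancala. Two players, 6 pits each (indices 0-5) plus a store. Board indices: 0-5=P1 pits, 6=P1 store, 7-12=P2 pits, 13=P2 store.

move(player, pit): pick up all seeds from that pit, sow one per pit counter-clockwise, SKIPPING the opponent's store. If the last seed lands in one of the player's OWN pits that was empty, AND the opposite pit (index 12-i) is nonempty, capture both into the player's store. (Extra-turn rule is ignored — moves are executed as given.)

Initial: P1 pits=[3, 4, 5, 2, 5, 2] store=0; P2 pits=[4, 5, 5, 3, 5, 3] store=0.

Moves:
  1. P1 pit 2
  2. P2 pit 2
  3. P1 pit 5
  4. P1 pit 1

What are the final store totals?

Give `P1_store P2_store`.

Answer: 9 1

Derivation:
Move 1: P1 pit2 -> P1=[3,4,0,3,6,3](1) P2=[5,5,5,3,5,3](0)
Move 2: P2 pit2 -> P1=[4,4,0,3,6,3](1) P2=[5,5,0,4,6,4](1)
Move 3: P1 pit5 -> P1=[4,4,0,3,6,0](2) P2=[6,6,0,4,6,4](1)
Move 4: P1 pit1 -> P1=[4,0,1,4,7,0](9) P2=[0,6,0,4,6,4](1)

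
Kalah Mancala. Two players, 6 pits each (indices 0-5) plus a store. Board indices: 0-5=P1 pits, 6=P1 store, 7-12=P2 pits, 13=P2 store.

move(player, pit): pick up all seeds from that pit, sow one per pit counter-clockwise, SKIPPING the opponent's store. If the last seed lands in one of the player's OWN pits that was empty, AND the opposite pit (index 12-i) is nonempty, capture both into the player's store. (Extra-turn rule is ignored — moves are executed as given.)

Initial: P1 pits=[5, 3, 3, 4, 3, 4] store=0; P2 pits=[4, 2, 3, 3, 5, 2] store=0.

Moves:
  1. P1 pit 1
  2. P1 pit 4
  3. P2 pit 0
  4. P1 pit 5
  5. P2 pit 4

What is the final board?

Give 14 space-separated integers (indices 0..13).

Move 1: P1 pit1 -> P1=[5,0,4,5,4,4](0) P2=[4,2,3,3,5,2](0)
Move 2: P1 pit4 -> P1=[5,0,4,5,0,5](1) P2=[5,3,3,3,5,2](0)
Move 3: P2 pit0 -> P1=[5,0,4,5,0,5](1) P2=[0,4,4,4,6,3](0)
Move 4: P1 pit5 -> P1=[5,0,4,5,0,0](2) P2=[1,5,5,5,6,3](0)
Move 5: P2 pit4 -> P1=[6,1,5,6,0,0](2) P2=[1,5,5,5,0,4](1)

Answer: 6 1 5 6 0 0 2 1 5 5 5 0 4 1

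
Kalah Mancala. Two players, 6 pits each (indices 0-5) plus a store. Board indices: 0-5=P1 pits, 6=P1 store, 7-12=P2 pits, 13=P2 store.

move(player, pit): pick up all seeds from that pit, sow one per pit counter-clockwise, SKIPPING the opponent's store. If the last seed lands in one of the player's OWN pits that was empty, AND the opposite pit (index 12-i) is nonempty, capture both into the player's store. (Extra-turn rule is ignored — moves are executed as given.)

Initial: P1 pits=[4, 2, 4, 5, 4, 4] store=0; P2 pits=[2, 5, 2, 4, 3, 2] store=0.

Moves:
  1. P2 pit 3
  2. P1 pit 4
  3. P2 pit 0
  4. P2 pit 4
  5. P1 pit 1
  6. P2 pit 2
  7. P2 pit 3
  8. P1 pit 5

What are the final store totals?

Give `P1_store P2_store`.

Move 1: P2 pit3 -> P1=[5,2,4,5,4,4](0) P2=[2,5,2,0,4,3](1)
Move 2: P1 pit4 -> P1=[5,2,4,5,0,5](1) P2=[3,6,2,0,4,3](1)
Move 3: P2 pit0 -> P1=[5,2,0,5,0,5](1) P2=[0,7,3,0,4,3](6)
Move 4: P2 pit4 -> P1=[6,3,0,5,0,5](1) P2=[0,7,3,0,0,4](7)
Move 5: P1 pit1 -> P1=[6,0,1,6,0,5](9) P2=[0,0,3,0,0,4](7)
Move 6: P2 pit2 -> P1=[6,0,1,6,0,5](9) P2=[0,0,0,1,1,5](7)
Move 7: P2 pit3 -> P1=[6,0,1,6,0,5](9) P2=[0,0,0,0,2,5](7)
Move 8: P1 pit5 -> P1=[6,0,1,6,0,0](10) P2=[1,1,1,1,2,5](7)

Answer: 10 7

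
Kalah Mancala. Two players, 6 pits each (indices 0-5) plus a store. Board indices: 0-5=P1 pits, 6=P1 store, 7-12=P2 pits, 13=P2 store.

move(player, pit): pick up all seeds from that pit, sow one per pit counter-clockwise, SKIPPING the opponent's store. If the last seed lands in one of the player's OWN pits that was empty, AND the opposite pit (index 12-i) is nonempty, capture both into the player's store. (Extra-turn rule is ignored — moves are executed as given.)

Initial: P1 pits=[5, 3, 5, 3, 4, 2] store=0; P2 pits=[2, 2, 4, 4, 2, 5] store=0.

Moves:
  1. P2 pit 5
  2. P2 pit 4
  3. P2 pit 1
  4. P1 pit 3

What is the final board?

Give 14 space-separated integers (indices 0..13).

Move 1: P2 pit5 -> P1=[6,4,6,4,4,2](0) P2=[2,2,4,4,2,0](1)
Move 2: P2 pit4 -> P1=[6,4,6,4,4,2](0) P2=[2,2,4,4,0,1](2)
Move 3: P2 pit1 -> P1=[6,4,6,4,4,2](0) P2=[2,0,5,5,0,1](2)
Move 4: P1 pit3 -> P1=[6,4,6,0,5,3](1) P2=[3,0,5,5,0,1](2)

Answer: 6 4 6 0 5 3 1 3 0 5 5 0 1 2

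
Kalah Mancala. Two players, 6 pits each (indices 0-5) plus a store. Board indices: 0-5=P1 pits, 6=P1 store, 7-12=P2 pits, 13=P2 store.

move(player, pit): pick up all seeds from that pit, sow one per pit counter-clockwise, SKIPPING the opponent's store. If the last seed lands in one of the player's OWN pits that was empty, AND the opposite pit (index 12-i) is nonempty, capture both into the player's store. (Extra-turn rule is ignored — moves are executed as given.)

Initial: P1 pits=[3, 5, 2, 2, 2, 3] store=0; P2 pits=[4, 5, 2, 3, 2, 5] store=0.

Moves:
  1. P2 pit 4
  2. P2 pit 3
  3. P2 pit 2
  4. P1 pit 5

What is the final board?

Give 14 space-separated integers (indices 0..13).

Move 1: P2 pit4 -> P1=[3,5,2,2,2,3](0) P2=[4,5,2,3,0,6](1)
Move 2: P2 pit3 -> P1=[3,5,2,2,2,3](0) P2=[4,5,2,0,1,7](2)
Move 3: P2 pit2 -> P1=[3,5,2,2,2,3](0) P2=[4,5,0,1,2,7](2)
Move 4: P1 pit5 -> P1=[3,5,2,2,2,0](1) P2=[5,6,0,1,2,7](2)

Answer: 3 5 2 2 2 0 1 5 6 0 1 2 7 2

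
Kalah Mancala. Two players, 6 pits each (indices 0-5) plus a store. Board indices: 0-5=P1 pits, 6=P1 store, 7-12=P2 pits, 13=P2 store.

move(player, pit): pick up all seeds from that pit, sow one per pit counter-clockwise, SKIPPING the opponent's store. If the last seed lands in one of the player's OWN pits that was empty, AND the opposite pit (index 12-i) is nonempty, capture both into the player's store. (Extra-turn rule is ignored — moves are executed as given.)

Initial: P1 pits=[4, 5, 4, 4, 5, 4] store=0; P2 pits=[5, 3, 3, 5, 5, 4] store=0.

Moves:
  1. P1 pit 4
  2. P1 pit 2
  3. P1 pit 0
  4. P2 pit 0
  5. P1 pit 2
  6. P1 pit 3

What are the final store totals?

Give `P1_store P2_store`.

Answer: 3 1

Derivation:
Move 1: P1 pit4 -> P1=[4,5,4,4,0,5](1) P2=[6,4,4,5,5,4](0)
Move 2: P1 pit2 -> P1=[4,5,0,5,1,6](2) P2=[6,4,4,5,5,4](0)
Move 3: P1 pit0 -> P1=[0,6,1,6,2,6](2) P2=[6,4,4,5,5,4](0)
Move 4: P2 pit0 -> P1=[0,6,1,6,2,6](2) P2=[0,5,5,6,6,5](1)
Move 5: P1 pit2 -> P1=[0,6,0,7,2,6](2) P2=[0,5,5,6,6,5](1)
Move 6: P1 pit3 -> P1=[0,6,0,0,3,7](3) P2=[1,6,6,7,6,5](1)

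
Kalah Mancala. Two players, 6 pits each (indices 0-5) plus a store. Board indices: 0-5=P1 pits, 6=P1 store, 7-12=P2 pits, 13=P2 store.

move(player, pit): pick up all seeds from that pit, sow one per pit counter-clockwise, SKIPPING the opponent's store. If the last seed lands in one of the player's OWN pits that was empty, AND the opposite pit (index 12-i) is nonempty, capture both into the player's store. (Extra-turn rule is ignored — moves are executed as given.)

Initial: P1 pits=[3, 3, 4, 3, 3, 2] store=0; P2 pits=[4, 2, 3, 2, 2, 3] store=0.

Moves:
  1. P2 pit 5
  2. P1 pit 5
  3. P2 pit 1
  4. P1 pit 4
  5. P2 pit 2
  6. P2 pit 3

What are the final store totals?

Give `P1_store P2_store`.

Move 1: P2 pit5 -> P1=[4,4,4,3,3,2](0) P2=[4,2,3,2,2,0](1)
Move 2: P1 pit5 -> P1=[4,4,4,3,3,0](1) P2=[5,2,3,2,2,0](1)
Move 3: P2 pit1 -> P1=[4,4,4,3,3,0](1) P2=[5,0,4,3,2,0](1)
Move 4: P1 pit4 -> P1=[4,4,4,3,0,1](2) P2=[6,0,4,3,2,0](1)
Move 5: P2 pit2 -> P1=[4,4,4,3,0,1](2) P2=[6,0,0,4,3,1](2)
Move 6: P2 pit3 -> P1=[5,4,4,3,0,1](2) P2=[6,0,0,0,4,2](3)

Answer: 2 3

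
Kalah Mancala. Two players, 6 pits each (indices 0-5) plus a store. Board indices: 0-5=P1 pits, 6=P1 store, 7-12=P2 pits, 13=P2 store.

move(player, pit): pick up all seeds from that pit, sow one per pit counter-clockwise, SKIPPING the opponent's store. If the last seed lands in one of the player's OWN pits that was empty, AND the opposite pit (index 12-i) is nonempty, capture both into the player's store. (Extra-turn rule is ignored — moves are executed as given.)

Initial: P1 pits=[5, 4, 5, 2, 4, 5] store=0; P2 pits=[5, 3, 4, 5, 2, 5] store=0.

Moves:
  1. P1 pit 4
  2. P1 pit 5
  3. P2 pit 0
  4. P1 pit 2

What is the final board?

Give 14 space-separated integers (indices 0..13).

Answer: 6 4 0 3 1 1 3 1 6 6 7 4 6 1

Derivation:
Move 1: P1 pit4 -> P1=[5,4,5,2,0,6](1) P2=[6,4,4,5,2,5](0)
Move 2: P1 pit5 -> P1=[5,4,5,2,0,0](2) P2=[7,5,5,6,3,5](0)
Move 3: P2 pit0 -> P1=[6,4,5,2,0,0](2) P2=[0,6,6,7,4,6](1)
Move 4: P1 pit2 -> P1=[6,4,0,3,1,1](3) P2=[1,6,6,7,4,6](1)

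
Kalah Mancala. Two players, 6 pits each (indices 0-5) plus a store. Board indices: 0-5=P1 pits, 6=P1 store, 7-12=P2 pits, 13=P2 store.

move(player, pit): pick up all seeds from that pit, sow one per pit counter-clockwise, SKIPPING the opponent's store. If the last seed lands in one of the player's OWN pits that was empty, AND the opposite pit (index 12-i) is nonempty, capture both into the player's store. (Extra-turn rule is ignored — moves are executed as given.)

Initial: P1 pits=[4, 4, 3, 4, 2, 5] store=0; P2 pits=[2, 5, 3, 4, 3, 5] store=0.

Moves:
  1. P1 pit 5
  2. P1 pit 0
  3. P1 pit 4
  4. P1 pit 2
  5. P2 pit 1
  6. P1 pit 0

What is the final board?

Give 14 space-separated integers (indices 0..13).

Move 1: P1 pit5 -> P1=[4,4,3,4,2,0](1) P2=[3,6,4,5,3,5](0)
Move 2: P1 pit0 -> P1=[0,5,4,5,3,0](1) P2=[3,6,4,5,3,5](0)
Move 3: P1 pit4 -> P1=[0,5,4,5,0,1](2) P2=[4,6,4,5,3,5](0)
Move 4: P1 pit2 -> P1=[0,5,0,6,1,2](3) P2=[4,6,4,5,3,5](0)
Move 5: P2 pit1 -> P1=[1,5,0,6,1,2](3) P2=[4,0,5,6,4,6](1)
Move 6: P1 pit0 -> P1=[0,6,0,6,1,2](3) P2=[4,0,5,6,4,6](1)

Answer: 0 6 0 6 1 2 3 4 0 5 6 4 6 1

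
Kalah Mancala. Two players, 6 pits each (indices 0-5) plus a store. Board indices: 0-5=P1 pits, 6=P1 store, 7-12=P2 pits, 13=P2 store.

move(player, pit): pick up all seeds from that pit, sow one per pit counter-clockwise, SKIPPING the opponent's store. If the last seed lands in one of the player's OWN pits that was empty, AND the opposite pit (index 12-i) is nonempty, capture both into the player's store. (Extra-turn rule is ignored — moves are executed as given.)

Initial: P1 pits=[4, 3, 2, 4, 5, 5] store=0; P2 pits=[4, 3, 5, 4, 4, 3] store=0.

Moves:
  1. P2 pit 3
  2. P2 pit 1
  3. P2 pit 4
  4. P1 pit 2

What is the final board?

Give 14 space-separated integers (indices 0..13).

Move 1: P2 pit3 -> P1=[5,3,2,4,5,5](0) P2=[4,3,5,0,5,4](1)
Move 2: P2 pit1 -> P1=[5,3,2,4,5,5](0) P2=[4,0,6,1,6,4](1)
Move 3: P2 pit4 -> P1=[6,4,3,5,5,5](0) P2=[4,0,6,1,0,5](2)
Move 4: P1 pit2 -> P1=[6,4,0,6,6,6](0) P2=[4,0,6,1,0,5](2)

Answer: 6 4 0 6 6 6 0 4 0 6 1 0 5 2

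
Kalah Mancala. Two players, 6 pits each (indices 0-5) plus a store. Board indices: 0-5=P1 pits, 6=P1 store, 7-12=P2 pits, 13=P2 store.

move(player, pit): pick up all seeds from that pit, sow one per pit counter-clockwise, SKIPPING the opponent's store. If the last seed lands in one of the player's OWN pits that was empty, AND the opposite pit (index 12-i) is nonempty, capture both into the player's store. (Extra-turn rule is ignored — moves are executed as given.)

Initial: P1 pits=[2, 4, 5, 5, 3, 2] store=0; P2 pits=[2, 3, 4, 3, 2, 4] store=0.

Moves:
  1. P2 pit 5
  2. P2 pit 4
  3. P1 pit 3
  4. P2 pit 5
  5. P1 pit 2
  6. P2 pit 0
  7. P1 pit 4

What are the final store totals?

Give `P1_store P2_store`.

Answer: 3 9

Derivation:
Move 1: P2 pit5 -> P1=[3,5,6,5,3,2](0) P2=[2,3,4,3,2,0](1)
Move 2: P2 pit4 -> P1=[3,5,6,5,3,2](0) P2=[2,3,4,3,0,1](2)
Move 3: P1 pit3 -> P1=[3,5,6,0,4,3](1) P2=[3,4,4,3,0,1](2)
Move 4: P2 pit5 -> P1=[3,5,6,0,4,3](1) P2=[3,4,4,3,0,0](3)
Move 5: P1 pit2 -> P1=[3,5,0,1,5,4](2) P2=[4,5,4,3,0,0](3)
Move 6: P2 pit0 -> P1=[3,0,0,1,5,4](2) P2=[0,6,5,4,0,0](9)
Move 7: P1 pit4 -> P1=[3,0,0,1,0,5](3) P2=[1,7,6,4,0,0](9)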